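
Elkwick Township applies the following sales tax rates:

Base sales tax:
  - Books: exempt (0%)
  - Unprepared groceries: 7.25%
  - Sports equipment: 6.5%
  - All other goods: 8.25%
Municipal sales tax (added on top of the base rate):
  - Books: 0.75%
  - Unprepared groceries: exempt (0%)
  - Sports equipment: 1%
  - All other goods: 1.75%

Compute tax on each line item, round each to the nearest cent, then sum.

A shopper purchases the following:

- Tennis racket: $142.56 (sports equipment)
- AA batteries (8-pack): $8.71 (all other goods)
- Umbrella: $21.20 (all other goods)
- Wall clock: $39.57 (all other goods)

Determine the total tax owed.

$17.64

Tennis racket $142.56: sports equipment → 6.5% + 1% municipal = 7.5% → $10.69
AA batteries (8-pack) $8.71: all other goods → 8.25% + 1.75% municipal = 10% → $0.87
Umbrella $21.20: all other goods → 8.25% + 1.75% municipal = 10% → $2.12
Wall clock $39.57: all other goods → 8.25% + 1.75% municipal = 10% → $3.96
Total tax = $10.69 + $0.87 + $2.12 + $3.96 = $17.64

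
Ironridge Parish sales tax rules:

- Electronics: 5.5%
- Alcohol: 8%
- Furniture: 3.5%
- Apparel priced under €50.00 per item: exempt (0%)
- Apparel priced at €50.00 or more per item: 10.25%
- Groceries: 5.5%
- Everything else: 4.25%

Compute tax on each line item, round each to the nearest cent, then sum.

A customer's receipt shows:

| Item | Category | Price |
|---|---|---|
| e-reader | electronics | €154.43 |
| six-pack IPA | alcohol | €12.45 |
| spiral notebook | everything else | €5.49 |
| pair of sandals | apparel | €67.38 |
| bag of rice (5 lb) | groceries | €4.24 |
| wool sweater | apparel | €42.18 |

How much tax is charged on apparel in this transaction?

€6.91

Pair of sandals €67.38: apparel, €50.00 or more → 10.25% → €6.91
Wool sweater €42.18: apparel, under €50.00 → 0% → €0.00
Tax on apparel = €6.91 + €0.00 = €6.91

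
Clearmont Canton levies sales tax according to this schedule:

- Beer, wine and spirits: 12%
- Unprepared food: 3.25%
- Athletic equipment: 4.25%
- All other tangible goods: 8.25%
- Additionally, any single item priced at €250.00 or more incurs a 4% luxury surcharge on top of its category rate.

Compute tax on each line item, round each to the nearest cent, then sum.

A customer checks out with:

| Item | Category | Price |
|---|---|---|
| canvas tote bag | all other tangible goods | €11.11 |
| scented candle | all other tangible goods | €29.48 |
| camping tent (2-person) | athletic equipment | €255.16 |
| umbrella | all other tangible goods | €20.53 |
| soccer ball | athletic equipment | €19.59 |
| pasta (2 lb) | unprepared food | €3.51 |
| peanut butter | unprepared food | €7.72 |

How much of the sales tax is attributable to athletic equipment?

€21.88

Camping tent (2-person) €255.16: athletic equipment → 4.25% + 4% surcharge = 8.25% → €21.05
Soccer ball €19.59: athletic equipment → 4.25% → €0.83
Tax on athletic equipment = €21.05 + €0.83 = €21.88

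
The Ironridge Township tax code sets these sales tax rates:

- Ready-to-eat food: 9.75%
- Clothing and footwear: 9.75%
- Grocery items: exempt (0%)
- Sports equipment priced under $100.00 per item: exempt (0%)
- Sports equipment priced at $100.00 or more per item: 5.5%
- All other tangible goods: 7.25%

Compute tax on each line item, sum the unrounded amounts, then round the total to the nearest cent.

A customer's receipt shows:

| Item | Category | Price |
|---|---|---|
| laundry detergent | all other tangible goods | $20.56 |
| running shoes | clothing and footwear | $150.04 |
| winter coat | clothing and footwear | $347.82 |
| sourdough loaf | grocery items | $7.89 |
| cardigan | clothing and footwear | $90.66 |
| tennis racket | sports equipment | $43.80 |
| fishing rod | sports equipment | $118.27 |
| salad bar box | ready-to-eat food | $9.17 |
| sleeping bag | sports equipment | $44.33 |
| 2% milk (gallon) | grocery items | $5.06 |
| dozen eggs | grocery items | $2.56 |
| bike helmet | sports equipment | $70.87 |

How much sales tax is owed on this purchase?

Laundry detergent $20.56: all other tangible goods → 7.25% → $1.4906
Running shoes $150.04: clothing and footwear → 9.75% → $14.6289
Winter coat $347.82: clothing and footwear → 9.75% → $33.91245
Sourdough loaf $7.89: grocery items → 0% → $0.00
Cardigan $90.66: clothing and footwear → 9.75% → $8.83935
Tennis racket $43.80: sports equipment, under $100.00 → 0% → $0.00
Fishing rod $118.27: sports equipment, $100.00 or more → 5.5% → $6.50485
Salad bar box $9.17: ready-to-eat food → 9.75% → $0.894075
Sleeping bag $44.33: sports equipment, under $100.00 → 0% → $0.00
2% milk (gallon) $5.06: grocery items → 0% → $0.00
Dozen eggs $2.56: grocery items → 0% → $0.00
Bike helmet $70.87: sports equipment, under $100.00 → 0% → $0.00
Unrounded tax sum = $66.270225 → $66.27

$66.27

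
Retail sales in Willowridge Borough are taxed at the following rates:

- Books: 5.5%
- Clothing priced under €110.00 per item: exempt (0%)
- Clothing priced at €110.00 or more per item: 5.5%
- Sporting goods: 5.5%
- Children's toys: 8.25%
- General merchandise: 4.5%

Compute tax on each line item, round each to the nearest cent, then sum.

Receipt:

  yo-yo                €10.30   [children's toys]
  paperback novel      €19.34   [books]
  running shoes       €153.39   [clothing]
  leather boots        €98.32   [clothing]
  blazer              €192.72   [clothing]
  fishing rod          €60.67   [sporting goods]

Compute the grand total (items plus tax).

Yo-yo €10.30: children's toys → 8.25% → €0.85
Paperback novel €19.34: books → 5.5% → €1.06
Running shoes €153.39: clothing, €110.00 or more → 5.5% → €8.44
Leather boots €98.32: clothing, under €110.00 → 0% → €0.00
Blazer €192.72: clothing, €110.00 or more → 5.5% → €10.60
Fishing rod €60.67: sporting goods → 5.5% → €3.34
Subtotal = €534.74; tax = €24.29; total due = €559.03

€559.03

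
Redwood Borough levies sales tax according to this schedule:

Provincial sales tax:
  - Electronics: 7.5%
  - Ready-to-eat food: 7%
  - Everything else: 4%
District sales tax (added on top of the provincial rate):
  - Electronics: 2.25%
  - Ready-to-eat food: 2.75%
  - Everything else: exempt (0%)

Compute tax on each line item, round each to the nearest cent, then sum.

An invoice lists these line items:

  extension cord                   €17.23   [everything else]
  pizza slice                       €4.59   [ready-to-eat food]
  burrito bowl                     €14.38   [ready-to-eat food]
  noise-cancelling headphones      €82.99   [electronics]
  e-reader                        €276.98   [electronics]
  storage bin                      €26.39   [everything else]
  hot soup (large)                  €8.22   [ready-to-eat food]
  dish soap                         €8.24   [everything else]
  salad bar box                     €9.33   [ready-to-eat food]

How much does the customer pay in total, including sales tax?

Extension cord €17.23: everything else → 4% + 0% district = 4% → €0.69
Pizza slice €4.59: ready-to-eat food → 7% + 2.75% district = 9.75% → €0.45
Burrito bowl €14.38: ready-to-eat food → 7% + 2.75% district = 9.75% → €1.40
Noise-cancelling headphones €82.99: electronics → 7.5% + 2.25% district = 9.75% → €8.09
E-reader €276.98: electronics → 7.5% + 2.25% district = 9.75% → €27.01
Storage bin €26.39: everything else → 4% + 0% district = 4% → €1.06
Hot soup (large) €8.22: ready-to-eat food → 7% + 2.75% district = 9.75% → €0.80
Dish soap €8.24: everything else → 4% + 0% district = 4% → €0.33
Salad bar box €9.33: ready-to-eat food → 7% + 2.75% district = 9.75% → €0.91
Subtotal = €448.35; tax = €40.74; total due = €489.09

€489.09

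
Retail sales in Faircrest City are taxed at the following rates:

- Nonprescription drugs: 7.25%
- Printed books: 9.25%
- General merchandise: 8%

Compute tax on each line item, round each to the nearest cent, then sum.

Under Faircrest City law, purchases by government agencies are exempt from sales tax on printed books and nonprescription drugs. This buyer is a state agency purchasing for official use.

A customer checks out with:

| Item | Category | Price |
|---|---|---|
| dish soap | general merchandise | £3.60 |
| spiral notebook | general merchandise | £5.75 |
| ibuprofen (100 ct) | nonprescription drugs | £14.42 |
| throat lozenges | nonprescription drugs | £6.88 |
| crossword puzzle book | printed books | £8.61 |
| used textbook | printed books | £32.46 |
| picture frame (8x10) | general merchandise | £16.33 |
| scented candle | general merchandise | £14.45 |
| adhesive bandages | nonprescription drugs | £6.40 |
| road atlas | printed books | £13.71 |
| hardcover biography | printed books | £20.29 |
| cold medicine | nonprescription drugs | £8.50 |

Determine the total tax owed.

Dish soap £3.60: general merchandise → 8% → £0.29
Spiral notebook £5.75: general merchandise → 8% → £0.46
Ibuprofen (100 ct) £14.42: nonprescription drugs, buyer-exempt → 0% → £0.00
Throat lozenges £6.88: nonprescription drugs, buyer-exempt → 0% → £0.00
Crossword puzzle book £8.61: printed books, buyer-exempt → 0% → £0.00
Used textbook £32.46: printed books, buyer-exempt → 0% → £0.00
Picture frame (8x10) £16.33: general merchandise → 8% → £1.31
Scented candle £14.45: general merchandise → 8% → £1.16
Adhesive bandages £6.40: nonprescription drugs, buyer-exempt → 0% → £0.00
Road atlas £13.71: printed books, buyer-exempt → 0% → £0.00
Hardcover biography £20.29: printed books, buyer-exempt → 0% → £0.00
Cold medicine £8.50: nonprescription drugs, buyer-exempt → 0% → £0.00
Total tax = £0.29 + £0.46 + £1.31 + £1.16 = £3.22

£3.22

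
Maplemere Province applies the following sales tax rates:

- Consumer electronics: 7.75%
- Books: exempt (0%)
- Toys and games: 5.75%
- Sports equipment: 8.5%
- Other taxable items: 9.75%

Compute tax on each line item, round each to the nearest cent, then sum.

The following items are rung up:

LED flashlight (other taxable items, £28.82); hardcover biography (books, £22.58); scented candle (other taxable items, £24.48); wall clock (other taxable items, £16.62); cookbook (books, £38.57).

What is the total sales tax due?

£6.82

LED flashlight £28.82: other taxable items → 9.75% → £2.81
Hardcover biography £22.58: books → 0% → £0.00
Scented candle £24.48: other taxable items → 9.75% → £2.39
Wall clock £16.62: other taxable items → 9.75% → £1.62
Cookbook £38.57: books → 0% → £0.00
Total tax = £2.81 + £2.39 + £1.62 = £6.82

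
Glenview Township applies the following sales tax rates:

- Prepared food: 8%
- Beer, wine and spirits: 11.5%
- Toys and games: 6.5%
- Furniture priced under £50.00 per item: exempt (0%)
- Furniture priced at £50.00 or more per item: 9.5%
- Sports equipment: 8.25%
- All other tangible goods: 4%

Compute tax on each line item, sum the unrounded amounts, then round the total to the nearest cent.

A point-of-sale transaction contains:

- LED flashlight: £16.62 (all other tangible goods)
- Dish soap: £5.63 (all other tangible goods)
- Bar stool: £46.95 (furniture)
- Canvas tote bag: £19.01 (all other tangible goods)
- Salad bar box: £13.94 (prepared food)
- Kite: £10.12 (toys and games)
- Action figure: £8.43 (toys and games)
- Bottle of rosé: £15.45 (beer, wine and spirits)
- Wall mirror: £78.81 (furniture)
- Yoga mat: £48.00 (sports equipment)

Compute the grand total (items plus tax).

£280.16

LED flashlight £16.62: all other tangible goods → 4% → £0.6648
Dish soap £5.63: all other tangible goods → 4% → £0.2252
Bar stool £46.95: furniture, under £50.00 → 0% → £0.00
Canvas tote bag £19.01: all other tangible goods → 4% → £0.7604
Salad bar box £13.94: prepared food → 8% → £1.1152
Kite £10.12: toys and games → 6.5% → £0.6578
Action figure £8.43: toys and games → 6.5% → £0.54795
Bottle of rosé £15.45: beer, wine and spirits → 11.5% → £1.77675
Wall mirror £78.81: furniture, £50.00 or more → 9.5% → £7.48695
Yoga mat £48.00: sports equipment → 8.25% → £3.96
Subtotal = £262.96; unrounded tax = £17.19505 → £17.20; total due = £280.16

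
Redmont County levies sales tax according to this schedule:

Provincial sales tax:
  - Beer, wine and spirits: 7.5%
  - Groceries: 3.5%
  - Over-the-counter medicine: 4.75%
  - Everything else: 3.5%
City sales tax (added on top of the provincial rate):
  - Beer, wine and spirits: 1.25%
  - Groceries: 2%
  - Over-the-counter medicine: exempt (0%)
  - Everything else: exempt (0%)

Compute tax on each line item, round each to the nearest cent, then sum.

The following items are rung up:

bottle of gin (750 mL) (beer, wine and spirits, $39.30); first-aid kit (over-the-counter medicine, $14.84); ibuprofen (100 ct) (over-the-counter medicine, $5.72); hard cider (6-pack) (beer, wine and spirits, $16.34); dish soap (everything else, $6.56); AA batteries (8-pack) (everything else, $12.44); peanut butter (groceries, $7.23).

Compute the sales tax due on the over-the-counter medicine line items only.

First-aid kit $14.84: over-the-counter medicine → 4.75% + 0% city = 4.75% → $0.70
Ibuprofen (100 ct) $5.72: over-the-counter medicine → 4.75% + 0% city = 4.75% → $0.27
Tax on over-the-counter medicine = $0.70 + $0.27 = $0.97

$0.97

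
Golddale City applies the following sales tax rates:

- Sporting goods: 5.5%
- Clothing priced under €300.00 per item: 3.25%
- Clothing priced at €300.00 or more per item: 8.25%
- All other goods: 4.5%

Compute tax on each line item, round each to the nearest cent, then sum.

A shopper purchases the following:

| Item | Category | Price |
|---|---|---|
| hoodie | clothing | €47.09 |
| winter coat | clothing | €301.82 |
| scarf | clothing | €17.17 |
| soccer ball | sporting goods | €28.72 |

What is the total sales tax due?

Hoodie €47.09: clothing, under €300.00 → 3.25% → €1.53
Winter coat €301.82: clothing, €300.00 or more → 8.25% → €24.90
Scarf €17.17: clothing, under €300.00 → 3.25% → €0.56
Soccer ball €28.72: sporting goods → 5.5% → €1.58
Total tax = €1.53 + €24.90 + €0.56 + €1.58 = €28.57

€28.57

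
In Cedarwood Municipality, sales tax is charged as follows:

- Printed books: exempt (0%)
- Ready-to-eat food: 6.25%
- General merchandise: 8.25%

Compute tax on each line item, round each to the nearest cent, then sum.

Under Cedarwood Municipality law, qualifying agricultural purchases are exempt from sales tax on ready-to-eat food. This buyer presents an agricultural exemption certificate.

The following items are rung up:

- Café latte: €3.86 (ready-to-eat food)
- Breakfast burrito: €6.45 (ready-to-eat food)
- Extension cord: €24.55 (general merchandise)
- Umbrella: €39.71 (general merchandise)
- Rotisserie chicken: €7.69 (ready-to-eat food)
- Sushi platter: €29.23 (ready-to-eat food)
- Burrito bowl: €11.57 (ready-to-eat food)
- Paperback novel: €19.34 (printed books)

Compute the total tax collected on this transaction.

€5.31

Café latte €3.86: ready-to-eat food, buyer-exempt → 0% → €0.00
Breakfast burrito €6.45: ready-to-eat food, buyer-exempt → 0% → €0.00
Extension cord €24.55: general merchandise → 8.25% → €2.03
Umbrella €39.71: general merchandise → 8.25% → €3.28
Rotisserie chicken €7.69: ready-to-eat food, buyer-exempt → 0% → €0.00
Sushi platter €29.23: ready-to-eat food, buyer-exempt → 0% → €0.00
Burrito bowl €11.57: ready-to-eat food, buyer-exempt → 0% → €0.00
Paperback novel €19.34: printed books → 0% → €0.00
Total tax = €2.03 + €3.28 = €5.31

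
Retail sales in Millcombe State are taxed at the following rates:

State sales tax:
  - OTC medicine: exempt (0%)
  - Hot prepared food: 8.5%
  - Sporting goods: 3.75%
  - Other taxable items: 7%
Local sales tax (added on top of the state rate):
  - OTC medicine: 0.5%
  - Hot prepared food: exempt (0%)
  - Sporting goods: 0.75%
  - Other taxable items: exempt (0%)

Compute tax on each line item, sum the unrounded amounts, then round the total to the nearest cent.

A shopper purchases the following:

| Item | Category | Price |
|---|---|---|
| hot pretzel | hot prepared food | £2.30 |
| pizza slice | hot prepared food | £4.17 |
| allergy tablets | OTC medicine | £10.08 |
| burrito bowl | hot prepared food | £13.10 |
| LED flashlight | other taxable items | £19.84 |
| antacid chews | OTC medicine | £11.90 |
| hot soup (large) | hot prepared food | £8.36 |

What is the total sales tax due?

Hot pretzel £2.30: hot prepared food → 8.5% + 0% local = 8.5% → £0.1955
Pizza slice £4.17: hot prepared food → 8.5% + 0% local = 8.5% → £0.35445
Allergy tablets £10.08: OTC medicine → 0% + 0.5% local = 0.5% → £0.0504
Burrito bowl £13.10: hot prepared food → 8.5% + 0% local = 8.5% → £1.1135
LED flashlight £19.84: other taxable items → 7% + 0% local = 7% → £1.3888
Antacid chews £11.90: OTC medicine → 0% + 0.5% local = 0.5% → £0.0595
Hot soup (large) £8.36: hot prepared food → 8.5% + 0% local = 8.5% → £0.7106
Unrounded tax sum = £3.87275 → £3.87

£3.87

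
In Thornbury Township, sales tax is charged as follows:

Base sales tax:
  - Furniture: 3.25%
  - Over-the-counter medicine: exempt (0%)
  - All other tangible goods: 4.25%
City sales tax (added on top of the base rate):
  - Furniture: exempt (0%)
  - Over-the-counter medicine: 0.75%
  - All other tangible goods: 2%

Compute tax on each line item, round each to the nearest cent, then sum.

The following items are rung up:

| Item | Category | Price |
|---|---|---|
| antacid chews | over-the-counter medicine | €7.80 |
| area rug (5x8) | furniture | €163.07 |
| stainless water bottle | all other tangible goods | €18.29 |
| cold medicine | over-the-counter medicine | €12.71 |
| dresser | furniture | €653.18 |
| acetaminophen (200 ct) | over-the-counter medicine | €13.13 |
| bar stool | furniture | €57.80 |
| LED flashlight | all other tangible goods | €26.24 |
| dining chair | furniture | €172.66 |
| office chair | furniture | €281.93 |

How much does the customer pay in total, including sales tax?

Antacid chews €7.80: over-the-counter medicine → 0% + 0.75% city = 0.75% → €0.06
Area rug (5x8) €163.07: furniture → 3.25% + 0% city = 3.25% → €5.30
Stainless water bottle €18.29: all other tangible goods → 4.25% + 2% city = 6.25% → €1.14
Cold medicine €12.71: over-the-counter medicine → 0% + 0.75% city = 0.75% → €0.10
Dresser €653.18: furniture → 3.25% + 0% city = 3.25% → €21.23
Acetaminophen (200 ct) €13.13: over-the-counter medicine → 0% + 0.75% city = 0.75% → €0.10
Bar stool €57.80: furniture → 3.25% + 0% city = 3.25% → €1.88
LED flashlight €26.24: all other tangible goods → 4.25% + 2% city = 6.25% → €1.64
Dining chair €172.66: furniture → 3.25% + 0% city = 3.25% → €5.61
Office chair €281.93: furniture → 3.25% + 0% city = 3.25% → €9.16
Subtotal = €1406.81; tax = €46.22; total due = €1453.03

€1453.03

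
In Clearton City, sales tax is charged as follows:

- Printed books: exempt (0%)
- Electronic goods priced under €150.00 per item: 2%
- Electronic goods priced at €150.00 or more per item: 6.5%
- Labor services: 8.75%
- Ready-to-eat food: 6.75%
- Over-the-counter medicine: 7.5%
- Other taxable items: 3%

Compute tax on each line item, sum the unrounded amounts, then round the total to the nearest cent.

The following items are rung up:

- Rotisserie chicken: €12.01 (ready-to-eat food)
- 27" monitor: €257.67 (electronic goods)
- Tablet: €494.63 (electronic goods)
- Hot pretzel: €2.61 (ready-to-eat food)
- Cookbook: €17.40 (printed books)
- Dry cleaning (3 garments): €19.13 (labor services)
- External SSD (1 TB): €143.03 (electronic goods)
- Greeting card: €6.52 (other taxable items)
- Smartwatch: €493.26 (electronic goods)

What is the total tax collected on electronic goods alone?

27" monitor €257.67: electronic goods, €150.00 or more → 6.5% → €16.74855
Tablet €494.63: electronic goods, €150.00 or more → 6.5% → €32.15095
External SSD (1 TB) €143.03: electronic goods, under €150.00 → 2% → €2.8606
Smartwatch €493.26: electronic goods, €150.00 or more → 6.5% → €32.0619
Tax on electronic goods: unrounded sum = €83.822 → €83.82

€83.82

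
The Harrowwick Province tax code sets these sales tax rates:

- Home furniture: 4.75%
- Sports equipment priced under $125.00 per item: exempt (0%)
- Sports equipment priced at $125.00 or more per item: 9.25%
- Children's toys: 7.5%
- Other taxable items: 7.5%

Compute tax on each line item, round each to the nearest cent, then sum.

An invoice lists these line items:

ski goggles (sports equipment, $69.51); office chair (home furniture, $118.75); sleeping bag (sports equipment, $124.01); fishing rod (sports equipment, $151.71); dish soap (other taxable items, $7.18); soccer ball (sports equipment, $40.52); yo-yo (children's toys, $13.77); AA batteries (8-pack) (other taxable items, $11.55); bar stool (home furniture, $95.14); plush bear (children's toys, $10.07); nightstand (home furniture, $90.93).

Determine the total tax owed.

Ski goggles $69.51: sports equipment, under $125.00 → 0% → $0.00
Office chair $118.75: home furniture → 4.75% → $5.64
Sleeping bag $124.01: sports equipment, under $125.00 → 0% → $0.00
Fishing rod $151.71: sports equipment, $125.00 or more → 9.25% → $14.03
Dish soap $7.18: other taxable items → 7.5% → $0.54
Soccer ball $40.52: sports equipment, under $125.00 → 0% → $0.00
Yo-yo $13.77: children's toys → 7.5% → $1.03
AA batteries (8-pack) $11.55: other taxable items → 7.5% → $0.87
Bar stool $95.14: home furniture → 4.75% → $4.52
Plush bear $10.07: children's toys → 7.5% → $0.76
Nightstand $90.93: home furniture → 4.75% → $4.32
Total tax = $5.64 + $14.03 + $0.54 + $1.03 + $0.87 + $4.52 + $0.76 + $4.32 = $31.71

$31.71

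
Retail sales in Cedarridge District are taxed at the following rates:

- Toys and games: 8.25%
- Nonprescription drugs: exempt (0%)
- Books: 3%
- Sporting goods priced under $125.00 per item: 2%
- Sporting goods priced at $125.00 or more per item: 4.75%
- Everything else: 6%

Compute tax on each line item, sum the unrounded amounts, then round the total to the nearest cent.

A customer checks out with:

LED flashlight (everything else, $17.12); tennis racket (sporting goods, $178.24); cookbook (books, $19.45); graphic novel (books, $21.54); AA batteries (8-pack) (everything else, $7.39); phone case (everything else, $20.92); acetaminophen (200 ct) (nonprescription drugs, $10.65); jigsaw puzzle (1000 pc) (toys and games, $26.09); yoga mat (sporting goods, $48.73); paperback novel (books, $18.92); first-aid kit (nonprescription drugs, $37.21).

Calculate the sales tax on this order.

$16.12

LED flashlight $17.12: everything else → 6% → $1.0272
Tennis racket $178.24: sporting goods, $125.00 or more → 4.75% → $8.4664
Cookbook $19.45: books → 3% → $0.5835
Graphic novel $21.54: books → 3% → $0.6462
AA batteries (8-pack) $7.39: everything else → 6% → $0.4434
Phone case $20.92: everything else → 6% → $1.2552
Acetaminophen (200 ct) $10.65: nonprescription drugs → 0% → $0.00
Jigsaw puzzle (1000 pc) $26.09: toys and games → 8.25% → $2.152425
Yoga mat $48.73: sporting goods, under $125.00 → 2% → $0.9746
Paperback novel $18.92: books → 3% → $0.5676
First-aid kit $37.21: nonprescription drugs → 0% → $0.00
Unrounded tax sum = $16.116525 → $16.12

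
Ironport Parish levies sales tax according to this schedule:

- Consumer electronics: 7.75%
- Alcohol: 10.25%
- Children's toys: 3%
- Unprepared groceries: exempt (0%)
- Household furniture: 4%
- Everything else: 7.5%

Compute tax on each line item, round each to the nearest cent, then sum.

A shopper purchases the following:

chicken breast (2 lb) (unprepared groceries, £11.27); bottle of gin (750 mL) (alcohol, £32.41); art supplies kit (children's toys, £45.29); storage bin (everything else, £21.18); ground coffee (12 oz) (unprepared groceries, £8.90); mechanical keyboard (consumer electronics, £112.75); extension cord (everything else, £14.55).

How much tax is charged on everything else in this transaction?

Storage bin £21.18: everything else → 7.5% → £1.59
Extension cord £14.55: everything else → 7.5% → £1.09
Tax on everything else = £1.59 + £1.09 = £2.68

£2.68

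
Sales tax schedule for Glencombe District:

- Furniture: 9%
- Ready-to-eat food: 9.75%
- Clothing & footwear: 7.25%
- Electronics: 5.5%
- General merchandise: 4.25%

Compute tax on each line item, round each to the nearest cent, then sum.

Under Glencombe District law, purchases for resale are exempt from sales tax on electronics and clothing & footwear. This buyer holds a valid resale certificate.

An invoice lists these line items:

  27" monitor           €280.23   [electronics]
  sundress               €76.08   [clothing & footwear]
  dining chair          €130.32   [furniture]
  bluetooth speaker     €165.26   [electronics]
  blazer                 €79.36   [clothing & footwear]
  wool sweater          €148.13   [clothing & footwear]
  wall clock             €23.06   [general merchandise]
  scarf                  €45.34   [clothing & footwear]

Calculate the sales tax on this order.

27" monitor €280.23: electronics, buyer-exempt → 0% → €0.00
Sundress €76.08: clothing & footwear, buyer-exempt → 0% → €0.00
Dining chair €130.32: furniture → 9% → €11.73
Bluetooth speaker €165.26: electronics, buyer-exempt → 0% → €0.00
Blazer €79.36: clothing & footwear, buyer-exempt → 0% → €0.00
Wool sweater €148.13: clothing & footwear, buyer-exempt → 0% → €0.00
Wall clock €23.06: general merchandise → 4.25% → €0.98
Scarf €45.34: clothing & footwear, buyer-exempt → 0% → €0.00
Total tax = €11.73 + €0.98 = €12.71

€12.71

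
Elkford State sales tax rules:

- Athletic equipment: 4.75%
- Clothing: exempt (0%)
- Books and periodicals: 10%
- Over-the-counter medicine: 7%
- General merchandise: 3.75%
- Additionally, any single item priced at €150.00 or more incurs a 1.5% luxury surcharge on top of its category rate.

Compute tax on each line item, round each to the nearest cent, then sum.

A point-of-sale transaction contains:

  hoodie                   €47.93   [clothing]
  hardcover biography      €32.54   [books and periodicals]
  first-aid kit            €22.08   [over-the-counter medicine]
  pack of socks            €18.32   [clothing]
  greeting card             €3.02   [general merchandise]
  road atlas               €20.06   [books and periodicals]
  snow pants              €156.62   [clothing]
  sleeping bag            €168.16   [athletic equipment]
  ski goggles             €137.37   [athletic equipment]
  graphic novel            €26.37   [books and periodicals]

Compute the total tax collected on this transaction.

Hoodie €47.93: clothing → 0% → €0.00
Hardcover biography €32.54: books and periodicals → 10% → €3.25
First-aid kit €22.08: over-the-counter medicine → 7% → €1.55
Pack of socks €18.32: clothing → 0% → €0.00
Greeting card €3.02: general merchandise → 3.75% → €0.11
Road atlas €20.06: books and periodicals → 10% → €2.01
Snow pants €156.62: clothing → 0% + 1.5% surcharge = 1.5% → €2.35
Sleeping bag €168.16: athletic equipment → 4.75% + 1.5% surcharge = 6.25% → €10.51
Ski goggles €137.37: athletic equipment → 4.75% → €6.53
Graphic novel €26.37: books and periodicals → 10% → €2.64
Total tax = €3.25 + €1.55 + €0.11 + €2.01 + €2.35 + €10.51 + €6.53 + €2.64 = €28.95

€28.95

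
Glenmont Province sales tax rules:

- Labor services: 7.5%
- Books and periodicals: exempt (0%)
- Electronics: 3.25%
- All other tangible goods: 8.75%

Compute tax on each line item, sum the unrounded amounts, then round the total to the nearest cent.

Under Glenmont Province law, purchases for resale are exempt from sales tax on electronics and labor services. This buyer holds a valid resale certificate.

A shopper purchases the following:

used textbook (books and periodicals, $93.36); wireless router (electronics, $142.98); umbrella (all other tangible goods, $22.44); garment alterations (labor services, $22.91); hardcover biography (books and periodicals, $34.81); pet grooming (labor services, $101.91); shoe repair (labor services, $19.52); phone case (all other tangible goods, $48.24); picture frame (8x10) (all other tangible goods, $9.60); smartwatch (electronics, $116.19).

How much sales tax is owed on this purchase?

Used textbook $93.36: books and periodicals → 0% → $0.00
Wireless router $142.98: electronics, buyer-exempt → 0% → $0.00
Umbrella $22.44: all other tangible goods → 8.75% → $1.9635
Garment alterations $22.91: labor services, buyer-exempt → 0% → $0.00
Hardcover biography $34.81: books and periodicals → 0% → $0.00
Pet grooming $101.91: labor services, buyer-exempt → 0% → $0.00
Shoe repair $19.52: labor services, buyer-exempt → 0% → $0.00
Phone case $48.24: all other tangible goods → 8.75% → $4.221
Picture frame (8x10) $9.60: all other tangible goods → 8.75% → $0.84
Smartwatch $116.19: electronics, buyer-exempt → 0% → $0.00
Unrounded tax sum = $7.0245 → $7.02

$7.02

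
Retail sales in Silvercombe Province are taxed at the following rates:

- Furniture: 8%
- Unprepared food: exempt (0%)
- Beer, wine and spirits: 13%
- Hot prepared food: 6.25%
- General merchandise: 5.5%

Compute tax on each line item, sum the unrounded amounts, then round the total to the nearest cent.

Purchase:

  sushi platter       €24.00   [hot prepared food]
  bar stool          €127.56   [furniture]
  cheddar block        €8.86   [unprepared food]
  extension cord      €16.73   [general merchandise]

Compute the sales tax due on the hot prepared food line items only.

€1.50

Sushi platter €24.00: hot prepared food → 6.25% → €1.50
Tax on hot prepared food: unrounded sum = €1.50 → €1.50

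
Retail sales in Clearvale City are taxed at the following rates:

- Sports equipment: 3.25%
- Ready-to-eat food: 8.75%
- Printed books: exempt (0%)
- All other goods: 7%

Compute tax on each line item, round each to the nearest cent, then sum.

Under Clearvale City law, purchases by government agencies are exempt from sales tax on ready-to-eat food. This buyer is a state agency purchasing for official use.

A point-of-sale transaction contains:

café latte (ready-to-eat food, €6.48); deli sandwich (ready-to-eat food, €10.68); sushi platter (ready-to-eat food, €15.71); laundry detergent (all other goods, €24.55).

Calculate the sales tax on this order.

€1.72

Café latte €6.48: ready-to-eat food, buyer-exempt → 0% → €0.00
Deli sandwich €10.68: ready-to-eat food, buyer-exempt → 0% → €0.00
Sushi platter €15.71: ready-to-eat food, buyer-exempt → 0% → €0.00
Laundry detergent €24.55: all other goods → 7% → €1.72
Total tax = €1.72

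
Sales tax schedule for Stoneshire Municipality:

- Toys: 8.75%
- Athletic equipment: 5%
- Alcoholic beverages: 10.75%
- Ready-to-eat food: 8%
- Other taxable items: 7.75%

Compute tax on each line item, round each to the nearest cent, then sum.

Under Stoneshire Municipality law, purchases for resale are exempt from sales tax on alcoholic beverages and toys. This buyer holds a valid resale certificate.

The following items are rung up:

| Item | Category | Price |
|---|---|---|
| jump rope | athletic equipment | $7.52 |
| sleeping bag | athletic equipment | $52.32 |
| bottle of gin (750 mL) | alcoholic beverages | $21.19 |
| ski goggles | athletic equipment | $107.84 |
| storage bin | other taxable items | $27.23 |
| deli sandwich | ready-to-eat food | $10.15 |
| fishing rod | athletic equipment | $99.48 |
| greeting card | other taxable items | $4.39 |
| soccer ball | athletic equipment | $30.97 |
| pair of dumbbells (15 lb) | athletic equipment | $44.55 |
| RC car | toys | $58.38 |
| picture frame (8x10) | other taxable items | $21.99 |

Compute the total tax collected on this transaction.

Jump rope $7.52: athletic equipment → 5% → $0.38
Sleeping bag $52.32: athletic equipment → 5% → $2.62
Bottle of gin (750 mL) $21.19: alcoholic beverages, buyer-exempt → 0% → $0.00
Ski goggles $107.84: athletic equipment → 5% → $5.39
Storage bin $27.23: other taxable items → 7.75% → $2.11
Deli sandwich $10.15: ready-to-eat food → 8% → $0.81
Fishing rod $99.48: athletic equipment → 5% → $4.97
Greeting card $4.39: other taxable items → 7.75% → $0.34
Soccer ball $30.97: athletic equipment → 5% → $1.55
Pair of dumbbells (15 lb) $44.55: athletic equipment → 5% → $2.23
RC car $58.38: toys, buyer-exempt → 0% → $0.00
Picture frame (8x10) $21.99: other taxable items → 7.75% → $1.70
Total tax = $0.38 + $2.62 + $5.39 + $2.11 + $0.81 + $4.97 + $0.34 + $1.55 + $2.23 + $1.70 = $22.10

$22.10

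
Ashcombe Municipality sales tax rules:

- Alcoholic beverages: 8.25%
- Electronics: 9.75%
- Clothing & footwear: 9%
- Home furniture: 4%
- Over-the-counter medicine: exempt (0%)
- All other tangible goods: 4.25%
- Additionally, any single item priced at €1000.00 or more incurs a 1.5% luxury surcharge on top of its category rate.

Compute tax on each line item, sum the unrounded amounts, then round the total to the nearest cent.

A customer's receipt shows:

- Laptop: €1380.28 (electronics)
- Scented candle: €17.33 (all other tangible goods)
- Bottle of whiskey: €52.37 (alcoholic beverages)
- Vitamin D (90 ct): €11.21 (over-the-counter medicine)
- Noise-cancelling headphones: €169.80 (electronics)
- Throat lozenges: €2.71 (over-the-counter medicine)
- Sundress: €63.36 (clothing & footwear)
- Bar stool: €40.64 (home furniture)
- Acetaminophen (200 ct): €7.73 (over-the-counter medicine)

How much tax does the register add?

€184.22

Laptop €1380.28: electronics → 9.75% + 1.5% surcharge = 11.25% → €155.2815
Scented candle €17.33: all other tangible goods → 4.25% → €0.736525
Bottle of whiskey €52.37: alcoholic beverages → 8.25% → €4.320525
Vitamin D (90 ct) €11.21: over-the-counter medicine → 0% → €0.00
Noise-cancelling headphones €169.80: electronics → 9.75% → €16.5555
Throat lozenges €2.71: over-the-counter medicine → 0% → €0.00
Sundress €63.36: clothing & footwear → 9% → €5.7024
Bar stool €40.64: home furniture → 4% → €1.6256
Acetaminophen (200 ct) €7.73: over-the-counter medicine → 0% → €0.00
Unrounded tax sum = €184.22205 → €184.22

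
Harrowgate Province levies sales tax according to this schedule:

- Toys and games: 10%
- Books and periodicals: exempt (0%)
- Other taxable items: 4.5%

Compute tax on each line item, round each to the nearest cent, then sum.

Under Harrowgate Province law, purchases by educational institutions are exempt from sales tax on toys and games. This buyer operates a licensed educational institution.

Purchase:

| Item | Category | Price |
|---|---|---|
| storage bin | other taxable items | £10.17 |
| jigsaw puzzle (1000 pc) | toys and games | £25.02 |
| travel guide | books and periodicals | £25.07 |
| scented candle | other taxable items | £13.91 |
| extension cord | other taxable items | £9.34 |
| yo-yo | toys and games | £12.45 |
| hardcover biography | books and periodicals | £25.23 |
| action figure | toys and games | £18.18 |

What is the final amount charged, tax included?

£140.88

Storage bin £10.17: other taxable items → 4.5% → £0.46
Jigsaw puzzle (1000 pc) £25.02: toys and games, buyer-exempt → 0% → £0.00
Travel guide £25.07: books and periodicals → 0% → £0.00
Scented candle £13.91: other taxable items → 4.5% → £0.63
Extension cord £9.34: other taxable items → 4.5% → £0.42
Yo-yo £12.45: toys and games, buyer-exempt → 0% → £0.00
Hardcover biography £25.23: books and periodicals → 0% → £0.00
Action figure £18.18: toys and games, buyer-exempt → 0% → £0.00
Subtotal = £139.37; tax = £1.51; total due = £140.88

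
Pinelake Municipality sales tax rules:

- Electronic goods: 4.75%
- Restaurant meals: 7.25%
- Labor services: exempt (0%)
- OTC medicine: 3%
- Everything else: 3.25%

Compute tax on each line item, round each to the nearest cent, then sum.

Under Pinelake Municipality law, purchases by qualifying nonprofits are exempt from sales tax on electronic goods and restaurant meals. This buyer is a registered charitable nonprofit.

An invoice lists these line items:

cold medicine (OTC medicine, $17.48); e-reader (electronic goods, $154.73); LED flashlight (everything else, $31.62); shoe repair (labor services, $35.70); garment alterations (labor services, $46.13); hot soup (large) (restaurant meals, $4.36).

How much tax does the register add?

Cold medicine $17.48: OTC medicine → 3% → $0.52
E-reader $154.73: electronic goods, buyer-exempt → 0% → $0.00
LED flashlight $31.62: everything else → 3.25% → $1.03
Shoe repair $35.70: labor services → 0% → $0.00
Garment alterations $46.13: labor services → 0% → $0.00
Hot soup (large) $4.36: restaurant meals, buyer-exempt → 0% → $0.00
Total tax = $0.52 + $1.03 = $1.55

$1.55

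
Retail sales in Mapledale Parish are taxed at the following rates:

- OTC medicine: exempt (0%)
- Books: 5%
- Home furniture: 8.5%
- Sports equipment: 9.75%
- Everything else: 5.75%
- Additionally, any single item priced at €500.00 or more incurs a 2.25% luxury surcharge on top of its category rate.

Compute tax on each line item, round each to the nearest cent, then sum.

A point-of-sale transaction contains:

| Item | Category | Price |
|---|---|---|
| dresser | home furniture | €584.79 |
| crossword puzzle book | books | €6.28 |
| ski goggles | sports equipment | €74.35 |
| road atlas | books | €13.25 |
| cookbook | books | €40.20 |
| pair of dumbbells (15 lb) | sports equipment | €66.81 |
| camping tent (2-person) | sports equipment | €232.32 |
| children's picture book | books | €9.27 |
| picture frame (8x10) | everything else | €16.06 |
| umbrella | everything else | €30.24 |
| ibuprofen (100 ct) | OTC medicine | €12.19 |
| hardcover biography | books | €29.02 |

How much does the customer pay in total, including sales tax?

Dresser €584.79: home furniture → 8.5% + 2.25% surcharge = 10.75% → €62.86
Crossword puzzle book €6.28: books → 5% → €0.31
Ski goggles €74.35: sports equipment → 9.75% → €7.25
Road atlas €13.25: books → 5% → €0.66
Cookbook €40.20: books → 5% → €2.01
Pair of dumbbells (15 lb) €66.81: sports equipment → 9.75% → €6.51
Camping tent (2-person) €232.32: sports equipment → 9.75% → €22.65
Children's picture book €9.27: books → 5% → €0.46
Picture frame (8x10) €16.06: everything else → 5.75% → €0.92
Umbrella €30.24: everything else → 5.75% → €1.74
Ibuprofen (100 ct) €12.19: OTC medicine → 0% → €0.00
Hardcover biography €29.02: books → 5% → €1.45
Subtotal = €1114.78; tax = €106.82; total due = €1221.60

€1221.60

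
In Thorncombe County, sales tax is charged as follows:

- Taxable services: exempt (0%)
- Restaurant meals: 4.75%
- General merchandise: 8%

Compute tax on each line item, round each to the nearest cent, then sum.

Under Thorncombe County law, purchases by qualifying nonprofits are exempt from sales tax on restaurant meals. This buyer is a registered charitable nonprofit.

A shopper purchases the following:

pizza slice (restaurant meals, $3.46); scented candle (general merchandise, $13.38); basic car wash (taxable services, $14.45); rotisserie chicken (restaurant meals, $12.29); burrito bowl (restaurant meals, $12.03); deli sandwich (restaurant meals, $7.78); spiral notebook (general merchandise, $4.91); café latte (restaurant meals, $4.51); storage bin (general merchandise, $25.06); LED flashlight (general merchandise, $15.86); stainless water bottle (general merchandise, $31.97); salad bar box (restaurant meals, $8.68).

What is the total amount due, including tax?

Pizza slice $3.46: restaurant meals, buyer-exempt → 0% → $0.00
Scented candle $13.38: general merchandise → 8% → $1.07
Basic car wash $14.45: taxable services → 0% → $0.00
Rotisserie chicken $12.29: restaurant meals, buyer-exempt → 0% → $0.00
Burrito bowl $12.03: restaurant meals, buyer-exempt → 0% → $0.00
Deli sandwich $7.78: restaurant meals, buyer-exempt → 0% → $0.00
Spiral notebook $4.91: general merchandise → 8% → $0.39
Café latte $4.51: restaurant meals, buyer-exempt → 0% → $0.00
Storage bin $25.06: general merchandise → 8% → $2.00
LED flashlight $15.86: general merchandise → 8% → $1.27
Stainless water bottle $31.97: general merchandise → 8% → $2.56
Salad bar box $8.68: restaurant meals, buyer-exempt → 0% → $0.00
Subtotal = $154.38; tax = $7.29; total due = $161.67

$161.67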